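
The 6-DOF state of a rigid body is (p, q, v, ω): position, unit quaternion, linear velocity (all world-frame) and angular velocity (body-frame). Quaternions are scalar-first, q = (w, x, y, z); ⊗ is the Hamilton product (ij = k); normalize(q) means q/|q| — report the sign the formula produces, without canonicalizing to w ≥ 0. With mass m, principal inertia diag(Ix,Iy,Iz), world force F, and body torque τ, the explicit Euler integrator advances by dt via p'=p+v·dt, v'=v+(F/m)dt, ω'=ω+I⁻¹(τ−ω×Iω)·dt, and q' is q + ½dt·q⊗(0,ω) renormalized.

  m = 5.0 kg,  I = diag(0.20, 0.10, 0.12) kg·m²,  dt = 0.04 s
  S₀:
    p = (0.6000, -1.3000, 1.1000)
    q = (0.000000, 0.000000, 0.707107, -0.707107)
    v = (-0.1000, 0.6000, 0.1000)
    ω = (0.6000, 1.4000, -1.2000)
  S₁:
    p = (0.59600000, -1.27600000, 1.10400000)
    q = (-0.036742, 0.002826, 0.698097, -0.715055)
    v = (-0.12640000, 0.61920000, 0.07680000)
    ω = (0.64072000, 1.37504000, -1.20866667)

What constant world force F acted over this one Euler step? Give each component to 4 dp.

F = (-3.3000, 2.4000, -2.9000)

Δv = v₁−v₀ = (-0.02640000, 0.01920000, -0.02320000)
applied force F = (-3.3000, 2.4000, -2.9000)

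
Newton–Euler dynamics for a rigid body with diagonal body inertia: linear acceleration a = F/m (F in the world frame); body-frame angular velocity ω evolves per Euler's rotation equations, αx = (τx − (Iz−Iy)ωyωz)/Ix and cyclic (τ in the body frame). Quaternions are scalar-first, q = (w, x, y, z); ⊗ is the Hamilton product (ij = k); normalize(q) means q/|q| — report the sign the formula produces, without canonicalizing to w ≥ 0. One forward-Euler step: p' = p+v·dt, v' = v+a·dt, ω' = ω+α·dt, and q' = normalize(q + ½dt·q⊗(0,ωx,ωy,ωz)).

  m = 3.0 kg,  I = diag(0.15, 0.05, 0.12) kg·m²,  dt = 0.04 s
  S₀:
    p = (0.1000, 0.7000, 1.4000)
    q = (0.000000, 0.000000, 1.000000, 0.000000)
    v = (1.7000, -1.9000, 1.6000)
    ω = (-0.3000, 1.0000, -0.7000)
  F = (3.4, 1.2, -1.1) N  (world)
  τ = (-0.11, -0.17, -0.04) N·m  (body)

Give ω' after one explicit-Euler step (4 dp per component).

angular accel α = (-0.4067, -3.5260, -0.5833)
new body rate ω' = (-0.3163, 0.8590, -0.7233)

ω' = (-0.3163, 0.8590, -0.7233)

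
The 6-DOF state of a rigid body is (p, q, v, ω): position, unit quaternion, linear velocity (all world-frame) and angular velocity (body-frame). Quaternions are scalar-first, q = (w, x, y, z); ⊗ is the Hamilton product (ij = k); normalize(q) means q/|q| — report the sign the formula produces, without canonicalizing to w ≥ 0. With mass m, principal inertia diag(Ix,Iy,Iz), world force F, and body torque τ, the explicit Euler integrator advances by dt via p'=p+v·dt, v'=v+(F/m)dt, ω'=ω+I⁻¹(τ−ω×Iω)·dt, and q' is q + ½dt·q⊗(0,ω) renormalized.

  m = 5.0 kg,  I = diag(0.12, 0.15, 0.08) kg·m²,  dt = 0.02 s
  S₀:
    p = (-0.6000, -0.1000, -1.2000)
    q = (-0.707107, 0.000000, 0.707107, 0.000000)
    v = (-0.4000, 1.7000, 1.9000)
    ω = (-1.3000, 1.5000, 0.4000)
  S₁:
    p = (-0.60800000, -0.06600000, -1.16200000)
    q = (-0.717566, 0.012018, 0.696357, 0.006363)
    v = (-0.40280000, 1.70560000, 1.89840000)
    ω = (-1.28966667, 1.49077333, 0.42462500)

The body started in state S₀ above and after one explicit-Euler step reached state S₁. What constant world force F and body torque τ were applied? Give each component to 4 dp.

Δv = v₁−v₀ = (-0.00280000, 0.00560000, -0.00160000)
F = m·Δv/dt = (-0.7000, 1.4000, -0.4000)
ω₁ − ω₀ = (0.01033333, -0.00922667, 0.02462500)
precession coupling = (-0.0420, -0.0208, -0.0585)
applied torque τ = (0.0200, -0.0900, 0.0400)

F = (-0.7000, 1.4000, -0.4000)
τ = (0.0200, -0.0900, 0.0400)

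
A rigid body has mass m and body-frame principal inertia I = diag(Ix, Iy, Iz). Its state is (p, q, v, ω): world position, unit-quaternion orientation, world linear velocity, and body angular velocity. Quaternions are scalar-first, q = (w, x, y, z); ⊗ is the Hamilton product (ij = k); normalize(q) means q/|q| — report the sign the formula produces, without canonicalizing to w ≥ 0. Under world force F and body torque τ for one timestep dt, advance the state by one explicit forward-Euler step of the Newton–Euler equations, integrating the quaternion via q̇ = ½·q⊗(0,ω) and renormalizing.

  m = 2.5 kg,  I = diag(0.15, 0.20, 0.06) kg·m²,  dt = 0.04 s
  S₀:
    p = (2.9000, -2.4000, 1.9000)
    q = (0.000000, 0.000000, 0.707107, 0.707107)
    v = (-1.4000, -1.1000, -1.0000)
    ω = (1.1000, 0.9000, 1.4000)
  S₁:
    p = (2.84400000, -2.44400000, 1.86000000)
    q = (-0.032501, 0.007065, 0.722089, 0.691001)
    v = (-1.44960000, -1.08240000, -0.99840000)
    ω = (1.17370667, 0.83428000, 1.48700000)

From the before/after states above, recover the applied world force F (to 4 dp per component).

Δv = v₁−v₀ = (-0.04960000, 0.01760000, 0.00160000)
applied force F = (-3.1000, 1.1000, 0.1000)

F = (-3.1000, 1.1000, 0.1000)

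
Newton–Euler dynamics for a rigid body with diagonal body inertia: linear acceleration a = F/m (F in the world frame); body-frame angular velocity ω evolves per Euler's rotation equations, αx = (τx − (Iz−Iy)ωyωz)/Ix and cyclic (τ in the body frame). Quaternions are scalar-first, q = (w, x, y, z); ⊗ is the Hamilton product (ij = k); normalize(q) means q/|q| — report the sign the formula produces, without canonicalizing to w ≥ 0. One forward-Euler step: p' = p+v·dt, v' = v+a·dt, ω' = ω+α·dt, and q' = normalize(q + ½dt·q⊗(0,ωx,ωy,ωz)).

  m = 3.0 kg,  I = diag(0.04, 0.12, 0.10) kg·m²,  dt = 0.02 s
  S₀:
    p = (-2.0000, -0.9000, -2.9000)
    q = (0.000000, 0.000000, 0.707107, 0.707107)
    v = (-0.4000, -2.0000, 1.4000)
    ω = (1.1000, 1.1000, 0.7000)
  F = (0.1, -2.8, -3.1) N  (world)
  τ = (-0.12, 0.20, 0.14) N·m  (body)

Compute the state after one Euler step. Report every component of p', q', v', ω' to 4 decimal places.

p' = (-2.0080, -0.9400, -2.8720)
q' = (-0.0127, -0.0028, 0.7148, 0.6992)
v' = (-0.3993, -2.0187, 1.3793)
ω' = (1.0477, 1.1410, 0.7086)

p + v·dt = (-2.0080, -0.9400, -2.8720)
new velocity v' = (-0.3993, -2.0187, 1.3793)
gyro term ω×Iω = (-0.0154, -0.0462, 0.0968)
angular accel α = (-2.6150, 2.0517, 0.4320)
new body rate ω' = (1.0477, 1.1410, 0.7086)
2q̇ = q⊗(0,ω) = (-1.2727926, -0.2828428, 0.7778177, -0.7778177)
updated quaternion q' = (-0.0127, -0.0028, 0.7148, 0.6992)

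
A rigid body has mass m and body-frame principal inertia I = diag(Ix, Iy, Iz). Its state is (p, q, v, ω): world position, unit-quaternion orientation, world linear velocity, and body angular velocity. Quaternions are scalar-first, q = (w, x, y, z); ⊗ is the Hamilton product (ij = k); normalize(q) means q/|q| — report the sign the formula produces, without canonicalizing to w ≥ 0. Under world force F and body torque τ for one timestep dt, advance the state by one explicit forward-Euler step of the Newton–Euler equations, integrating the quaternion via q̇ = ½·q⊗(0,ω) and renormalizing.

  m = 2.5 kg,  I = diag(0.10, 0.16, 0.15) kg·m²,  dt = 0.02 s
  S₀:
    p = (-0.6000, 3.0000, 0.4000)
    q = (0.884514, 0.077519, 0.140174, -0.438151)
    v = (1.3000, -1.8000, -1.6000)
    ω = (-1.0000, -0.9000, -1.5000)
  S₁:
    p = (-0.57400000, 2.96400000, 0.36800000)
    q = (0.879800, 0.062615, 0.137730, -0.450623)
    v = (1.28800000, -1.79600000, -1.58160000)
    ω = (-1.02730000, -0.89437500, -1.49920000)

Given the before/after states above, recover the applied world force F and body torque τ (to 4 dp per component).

Δω = ω₁−ω₀ = (-0.02730000, 0.00562500, 0.00080000)
gyro term ω₀×Iω₀ = (-0.0135, -0.0750, 0.0540)
τ = I·(Δω/dt) + ω₀×(Iω₀) = (-0.1500, -0.0300, 0.0600)
velocity change Δv = (-0.01200000, 0.00400000, 0.01840000)
F = m·Δv/dt = (-1.5000, 0.5000, 2.3000)

F = (-1.5000, 0.5000, 2.3000)
τ = (-0.1500, -0.0300, 0.0600)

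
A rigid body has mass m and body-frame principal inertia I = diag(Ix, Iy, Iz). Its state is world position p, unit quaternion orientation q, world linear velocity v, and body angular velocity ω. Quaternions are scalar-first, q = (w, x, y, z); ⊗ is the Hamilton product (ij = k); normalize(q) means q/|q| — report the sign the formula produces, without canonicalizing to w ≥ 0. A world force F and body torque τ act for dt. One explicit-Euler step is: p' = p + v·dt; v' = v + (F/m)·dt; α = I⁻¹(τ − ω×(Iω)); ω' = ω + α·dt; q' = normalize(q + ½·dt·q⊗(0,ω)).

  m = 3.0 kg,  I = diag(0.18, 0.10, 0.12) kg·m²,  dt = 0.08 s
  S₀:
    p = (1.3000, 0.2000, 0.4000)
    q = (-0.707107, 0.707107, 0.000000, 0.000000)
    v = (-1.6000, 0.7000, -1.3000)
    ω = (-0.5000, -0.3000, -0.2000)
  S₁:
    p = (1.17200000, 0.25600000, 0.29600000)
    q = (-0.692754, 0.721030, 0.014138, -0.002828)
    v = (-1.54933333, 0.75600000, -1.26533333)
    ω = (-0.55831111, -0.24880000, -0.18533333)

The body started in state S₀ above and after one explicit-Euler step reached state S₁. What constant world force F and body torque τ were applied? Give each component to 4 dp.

F = (1.9000, 2.1000, 1.3000)
τ = (-0.1300, 0.0700, 0.0100)

velocity change Δv = (0.05066667, 0.05600000, 0.03466667)
m·(v₁−v₀)/dt = (1.9000, 2.1000, 1.3000)
rate change Δω = (-0.05831111, 0.05120000, 0.01466667)
gyro term ω₀×Iω₀ = (0.0012, 0.0060, -0.0120)
I·α + gyro = (-0.1300, 0.0700, 0.0100)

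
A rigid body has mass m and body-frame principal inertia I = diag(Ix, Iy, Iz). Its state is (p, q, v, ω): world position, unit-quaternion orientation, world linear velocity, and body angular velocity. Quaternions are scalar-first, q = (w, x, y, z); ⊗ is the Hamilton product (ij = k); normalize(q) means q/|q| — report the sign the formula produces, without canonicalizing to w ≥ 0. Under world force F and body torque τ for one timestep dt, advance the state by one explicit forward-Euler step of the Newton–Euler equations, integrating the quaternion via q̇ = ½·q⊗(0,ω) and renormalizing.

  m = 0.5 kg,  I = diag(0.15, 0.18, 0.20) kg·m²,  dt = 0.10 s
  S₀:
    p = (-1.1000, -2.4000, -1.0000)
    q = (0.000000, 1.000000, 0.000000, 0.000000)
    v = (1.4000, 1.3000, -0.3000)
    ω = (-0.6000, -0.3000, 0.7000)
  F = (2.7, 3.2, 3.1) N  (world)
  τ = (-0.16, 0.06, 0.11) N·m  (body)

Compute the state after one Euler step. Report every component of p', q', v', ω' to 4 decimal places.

a = (5.4000, 6.4000, 6.2000)
p + v·dt = (-0.9600, -2.2700, -1.0300)
new velocity v' = (1.9400, 1.9400, 0.3200)
α = I⁻¹(τ − ω×Iω) = (-1.0387, 0.2167, 0.5230)
new body rate ω' = (-0.7039, -0.2783, 0.7523)
q⊗(0,ω) = (0.6000000, 0.0000000, -0.7000000, -0.3000000)
q' = normalize(q + ½dt·q⊗(0,ω)) = (0.0300, 0.9988, -0.0350, -0.0150)

p' = (-0.9600, -2.2700, -1.0300)
q' = (0.0300, 0.9988, -0.0350, -0.0150)
v' = (1.9400, 1.9400, 0.3200)
ω' = (-0.7039, -0.2783, 0.7523)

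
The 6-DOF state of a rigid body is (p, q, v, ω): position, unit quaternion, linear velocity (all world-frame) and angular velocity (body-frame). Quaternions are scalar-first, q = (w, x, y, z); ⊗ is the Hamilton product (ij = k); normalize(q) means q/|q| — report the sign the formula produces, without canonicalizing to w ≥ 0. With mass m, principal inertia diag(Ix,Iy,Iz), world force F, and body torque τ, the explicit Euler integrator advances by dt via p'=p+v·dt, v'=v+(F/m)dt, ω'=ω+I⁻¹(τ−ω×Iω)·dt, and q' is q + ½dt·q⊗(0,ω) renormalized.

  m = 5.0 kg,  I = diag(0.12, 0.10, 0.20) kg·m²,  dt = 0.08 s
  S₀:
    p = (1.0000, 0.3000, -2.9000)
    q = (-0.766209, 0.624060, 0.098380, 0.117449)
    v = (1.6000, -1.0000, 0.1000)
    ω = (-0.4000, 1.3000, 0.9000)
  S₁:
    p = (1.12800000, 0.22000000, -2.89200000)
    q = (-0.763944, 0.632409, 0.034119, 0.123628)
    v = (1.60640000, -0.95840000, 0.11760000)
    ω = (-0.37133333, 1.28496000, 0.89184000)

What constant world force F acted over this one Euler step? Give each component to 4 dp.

F = (0.4000, 2.6000, 1.1000)

Δv = v₁−v₀ = (0.00640000, 0.04160000, 0.01760000)
m·(v₁−v₀)/dt = (0.4000, 2.6000, 1.1000)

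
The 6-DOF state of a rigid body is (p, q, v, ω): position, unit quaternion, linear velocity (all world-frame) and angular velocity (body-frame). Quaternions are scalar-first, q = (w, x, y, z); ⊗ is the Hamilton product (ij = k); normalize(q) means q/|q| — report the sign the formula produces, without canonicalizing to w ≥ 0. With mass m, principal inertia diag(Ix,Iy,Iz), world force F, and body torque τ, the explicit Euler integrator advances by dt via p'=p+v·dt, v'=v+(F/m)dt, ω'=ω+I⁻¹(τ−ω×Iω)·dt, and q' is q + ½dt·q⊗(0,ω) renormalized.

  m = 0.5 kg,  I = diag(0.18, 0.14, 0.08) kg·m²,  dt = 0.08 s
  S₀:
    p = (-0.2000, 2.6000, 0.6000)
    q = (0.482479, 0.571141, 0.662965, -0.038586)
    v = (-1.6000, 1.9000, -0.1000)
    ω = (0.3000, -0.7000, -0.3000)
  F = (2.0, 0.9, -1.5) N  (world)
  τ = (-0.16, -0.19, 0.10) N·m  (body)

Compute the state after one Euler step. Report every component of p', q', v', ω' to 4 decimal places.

p' = (-0.3280, 2.7520, 0.5920)
q' = (0.4935, 0.5676, 0.6555, -0.0683)
v' = (-1.2800, 2.0440, -0.3400)
ω' = (0.2345, -0.8034, -0.2084)

(τ − ω×Iω)/I = (-0.8189, -1.2929, 1.1450)
new body rate ω' = (0.2345, -0.8034, -0.2084)
2q̇ = q⊗(0,ω) = (0.2811574, -0.0811560, -0.1779688, -0.7434319)
q' = normalize(q + ½dt·q⊗(0,ω)) = (0.4935, 0.5676, 0.6555, -0.0683)
new position p' = (-0.3280, 2.7520, 0.5920)
new velocity v' = (-1.2800, 2.0440, -0.3400)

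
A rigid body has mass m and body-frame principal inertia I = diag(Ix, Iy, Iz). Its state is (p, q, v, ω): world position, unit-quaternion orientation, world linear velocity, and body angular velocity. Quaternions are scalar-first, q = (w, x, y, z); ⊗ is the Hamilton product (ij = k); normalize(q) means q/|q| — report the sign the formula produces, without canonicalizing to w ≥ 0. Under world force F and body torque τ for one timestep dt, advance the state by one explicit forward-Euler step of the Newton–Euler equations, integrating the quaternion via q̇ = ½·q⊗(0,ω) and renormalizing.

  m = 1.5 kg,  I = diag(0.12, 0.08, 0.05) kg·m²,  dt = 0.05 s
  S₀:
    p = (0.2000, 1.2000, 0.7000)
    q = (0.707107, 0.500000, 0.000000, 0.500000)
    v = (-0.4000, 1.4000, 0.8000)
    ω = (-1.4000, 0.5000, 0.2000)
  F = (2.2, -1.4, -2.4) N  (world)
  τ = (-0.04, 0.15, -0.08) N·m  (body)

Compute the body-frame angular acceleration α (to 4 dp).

α = (-0.3083, 2.1200, -2.1600)

gyro term ω×Iω = (-0.0030, -0.0196, 0.0280)
α = I⁻¹(τ − ω×Iω) = (-0.3083, 2.1200, -2.1600)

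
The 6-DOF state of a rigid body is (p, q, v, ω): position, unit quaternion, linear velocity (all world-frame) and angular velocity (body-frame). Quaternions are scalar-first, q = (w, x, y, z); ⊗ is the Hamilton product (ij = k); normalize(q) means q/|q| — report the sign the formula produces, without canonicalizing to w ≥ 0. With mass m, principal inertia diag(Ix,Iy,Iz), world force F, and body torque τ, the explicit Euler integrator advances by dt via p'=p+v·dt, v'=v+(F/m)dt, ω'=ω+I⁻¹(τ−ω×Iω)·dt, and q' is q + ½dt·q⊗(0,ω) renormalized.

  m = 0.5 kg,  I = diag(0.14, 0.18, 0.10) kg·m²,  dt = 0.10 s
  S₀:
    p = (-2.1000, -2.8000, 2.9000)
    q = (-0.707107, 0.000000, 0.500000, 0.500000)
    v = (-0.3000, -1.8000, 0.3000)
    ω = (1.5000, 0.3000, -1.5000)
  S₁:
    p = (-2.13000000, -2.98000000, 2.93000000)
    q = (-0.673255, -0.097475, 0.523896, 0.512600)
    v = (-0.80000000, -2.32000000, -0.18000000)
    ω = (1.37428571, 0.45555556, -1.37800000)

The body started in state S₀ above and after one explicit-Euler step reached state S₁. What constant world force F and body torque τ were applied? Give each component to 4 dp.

F = (-2.5000, -2.6000, -2.4000)
τ = (-0.1400, 0.1900, 0.1400)

ω₁ − ω₀ = (-0.12571429, 0.15555556, 0.12200000)
gyro term ω₀×Iω₀ = (0.0360, -0.0900, 0.0180)
τ = I·(Δω/dt) + ω₀×(Iω₀) = (-0.1400, 0.1900, 0.1400)
velocity change Δv = (-0.50000000, -0.52000000, -0.48000000)
applied force F = (-2.5000, -2.6000, -2.4000)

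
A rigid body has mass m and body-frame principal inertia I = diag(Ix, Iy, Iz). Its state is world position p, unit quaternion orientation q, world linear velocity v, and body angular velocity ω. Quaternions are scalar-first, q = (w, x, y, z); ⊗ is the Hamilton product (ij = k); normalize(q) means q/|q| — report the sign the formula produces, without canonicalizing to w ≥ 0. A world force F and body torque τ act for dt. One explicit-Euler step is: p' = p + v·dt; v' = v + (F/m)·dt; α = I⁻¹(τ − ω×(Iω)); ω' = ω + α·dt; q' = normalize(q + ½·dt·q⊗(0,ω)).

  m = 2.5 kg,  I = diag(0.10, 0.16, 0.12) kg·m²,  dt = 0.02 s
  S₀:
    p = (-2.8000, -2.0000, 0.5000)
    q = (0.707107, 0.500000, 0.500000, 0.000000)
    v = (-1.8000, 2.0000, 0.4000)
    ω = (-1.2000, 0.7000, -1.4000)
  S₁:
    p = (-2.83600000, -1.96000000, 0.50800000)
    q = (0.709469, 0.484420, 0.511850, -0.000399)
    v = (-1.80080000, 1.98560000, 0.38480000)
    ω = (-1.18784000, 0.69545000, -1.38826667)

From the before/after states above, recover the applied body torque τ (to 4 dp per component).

τ = (0.1000, -0.0700, 0.0200)

rate change Δω = (0.01216000, -0.00455000, 0.01173333)
ω₀×(Iω₀) = (0.0392, -0.0336, -0.0504)
τ = I·(Δω/dt) + ω₀×(Iω₀) = (0.1000, -0.0700, 0.0200)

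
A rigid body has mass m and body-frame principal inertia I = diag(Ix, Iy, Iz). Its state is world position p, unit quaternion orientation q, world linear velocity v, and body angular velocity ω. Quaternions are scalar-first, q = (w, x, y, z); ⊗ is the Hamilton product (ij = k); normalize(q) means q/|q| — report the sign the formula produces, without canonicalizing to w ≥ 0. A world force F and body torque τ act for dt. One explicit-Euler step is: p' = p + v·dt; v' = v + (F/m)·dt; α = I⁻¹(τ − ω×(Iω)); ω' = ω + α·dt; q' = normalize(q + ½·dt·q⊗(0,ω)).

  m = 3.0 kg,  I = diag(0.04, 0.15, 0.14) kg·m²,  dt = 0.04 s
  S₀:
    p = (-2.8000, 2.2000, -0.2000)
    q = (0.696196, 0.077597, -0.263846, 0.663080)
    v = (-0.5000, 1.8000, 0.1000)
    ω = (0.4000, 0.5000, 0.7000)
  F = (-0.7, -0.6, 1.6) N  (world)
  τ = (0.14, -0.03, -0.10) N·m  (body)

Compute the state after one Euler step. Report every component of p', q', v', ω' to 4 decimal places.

linear accel F/m = (-0.2333, -0.2000, 0.5333)
p' = p + v·dt = (-2.8200, 2.2720, -0.1960)
v' = v + a·dt = (-0.5093, 1.7920, 0.1213)
α = I⁻¹(τ − ω×Iω) = (3.5875, -0.0133, -0.8714)
new body rate ω' = (0.5435, 0.4995, 0.6651)
q⊗(0,ω) = (-0.3632718, -0.2377538, 0.5590121, 0.6316741)
q' = normalize(q + ½dt·q⊗(0,ω)) = (0.6888, 0.0728, -0.2526, 0.6756)

p' = (-2.8200, 2.2720, -0.1960)
q' = (0.6888, 0.0728, -0.2526, 0.6756)
v' = (-0.5093, 1.7920, 0.1213)
ω' = (0.5435, 0.4995, 0.6651)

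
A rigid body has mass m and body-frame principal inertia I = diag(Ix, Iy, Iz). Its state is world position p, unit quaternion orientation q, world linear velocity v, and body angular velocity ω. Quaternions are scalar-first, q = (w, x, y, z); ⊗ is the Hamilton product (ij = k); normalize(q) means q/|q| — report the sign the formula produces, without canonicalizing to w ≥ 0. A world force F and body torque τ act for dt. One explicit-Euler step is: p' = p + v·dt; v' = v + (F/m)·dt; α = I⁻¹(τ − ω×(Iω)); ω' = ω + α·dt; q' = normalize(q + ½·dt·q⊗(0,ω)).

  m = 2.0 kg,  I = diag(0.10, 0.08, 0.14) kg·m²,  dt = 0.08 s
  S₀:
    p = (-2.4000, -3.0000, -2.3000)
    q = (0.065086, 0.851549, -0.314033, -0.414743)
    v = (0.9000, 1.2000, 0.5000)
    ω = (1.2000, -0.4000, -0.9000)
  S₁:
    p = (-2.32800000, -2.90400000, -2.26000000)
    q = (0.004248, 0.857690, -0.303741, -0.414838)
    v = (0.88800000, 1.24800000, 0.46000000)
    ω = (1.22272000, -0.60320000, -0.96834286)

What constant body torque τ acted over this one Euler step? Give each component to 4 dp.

rate change Δω = (0.02272000, -0.20320000, -0.06834286)
I·α + gyro = (0.0500, -0.1600, -0.1100)

τ = (0.0500, -0.1600, -0.1100)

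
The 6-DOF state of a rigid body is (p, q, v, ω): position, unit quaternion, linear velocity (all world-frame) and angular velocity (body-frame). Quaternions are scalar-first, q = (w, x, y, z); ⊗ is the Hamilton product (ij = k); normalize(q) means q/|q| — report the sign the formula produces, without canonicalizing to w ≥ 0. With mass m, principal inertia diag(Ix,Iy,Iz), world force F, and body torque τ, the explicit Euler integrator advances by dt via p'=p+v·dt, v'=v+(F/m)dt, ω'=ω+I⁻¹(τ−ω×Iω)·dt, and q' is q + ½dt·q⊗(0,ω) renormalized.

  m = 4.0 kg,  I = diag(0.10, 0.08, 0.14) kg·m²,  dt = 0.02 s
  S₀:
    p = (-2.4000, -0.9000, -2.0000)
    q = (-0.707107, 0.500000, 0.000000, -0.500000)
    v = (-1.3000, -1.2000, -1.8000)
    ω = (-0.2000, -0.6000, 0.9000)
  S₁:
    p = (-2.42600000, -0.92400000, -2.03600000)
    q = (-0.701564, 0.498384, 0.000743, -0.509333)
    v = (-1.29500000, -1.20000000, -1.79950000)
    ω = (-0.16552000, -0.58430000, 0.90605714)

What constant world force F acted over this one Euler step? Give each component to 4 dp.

velocity change Δv = (0.00500000, 0.00000000, 0.00050000)
m·(v₁−v₀)/dt = (1.0000, 0.0000, 0.1000)

F = (1.0000, 0.0000, 0.1000)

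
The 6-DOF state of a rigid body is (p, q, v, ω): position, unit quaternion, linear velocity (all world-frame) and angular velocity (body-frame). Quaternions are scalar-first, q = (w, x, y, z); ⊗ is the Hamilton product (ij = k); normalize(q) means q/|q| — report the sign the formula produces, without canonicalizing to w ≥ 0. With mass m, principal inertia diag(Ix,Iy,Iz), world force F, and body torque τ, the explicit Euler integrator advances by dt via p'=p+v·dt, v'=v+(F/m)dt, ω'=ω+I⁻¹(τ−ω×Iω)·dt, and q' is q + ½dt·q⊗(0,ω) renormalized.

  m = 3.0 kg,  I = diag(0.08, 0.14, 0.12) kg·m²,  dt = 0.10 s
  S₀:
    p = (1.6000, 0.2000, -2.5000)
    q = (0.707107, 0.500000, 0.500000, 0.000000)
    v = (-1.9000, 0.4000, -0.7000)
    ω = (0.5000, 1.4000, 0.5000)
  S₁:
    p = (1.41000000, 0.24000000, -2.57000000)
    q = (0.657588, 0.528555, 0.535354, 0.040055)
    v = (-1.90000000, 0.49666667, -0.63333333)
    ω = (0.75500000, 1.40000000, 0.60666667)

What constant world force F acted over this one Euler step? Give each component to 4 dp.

velocity change Δv = (0.00000000, 0.09666667, 0.06666667)
applied force F = (0.0000, 2.9000, 2.0000)

F = (0.0000, 2.9000, 2.0000)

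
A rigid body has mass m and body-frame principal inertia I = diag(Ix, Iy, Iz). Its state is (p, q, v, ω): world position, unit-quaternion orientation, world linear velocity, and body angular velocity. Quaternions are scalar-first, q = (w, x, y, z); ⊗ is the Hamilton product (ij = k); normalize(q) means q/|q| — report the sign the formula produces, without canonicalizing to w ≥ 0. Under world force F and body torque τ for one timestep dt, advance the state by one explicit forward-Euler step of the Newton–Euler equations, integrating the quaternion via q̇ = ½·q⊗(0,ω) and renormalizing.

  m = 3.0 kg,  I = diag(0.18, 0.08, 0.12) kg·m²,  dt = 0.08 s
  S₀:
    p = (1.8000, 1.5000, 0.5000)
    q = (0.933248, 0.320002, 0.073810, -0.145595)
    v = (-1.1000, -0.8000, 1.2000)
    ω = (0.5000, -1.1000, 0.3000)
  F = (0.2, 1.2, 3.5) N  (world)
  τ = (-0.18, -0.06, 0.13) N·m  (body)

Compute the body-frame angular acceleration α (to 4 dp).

α = (-0.9267, -0.8625, 0.6250)

ω×(Iω) gyroscopic = (-0.0132, 0.0090, 0.0550)
(τ − ω×Iω)/I = (-0.9267, -0.8625, 0.6250)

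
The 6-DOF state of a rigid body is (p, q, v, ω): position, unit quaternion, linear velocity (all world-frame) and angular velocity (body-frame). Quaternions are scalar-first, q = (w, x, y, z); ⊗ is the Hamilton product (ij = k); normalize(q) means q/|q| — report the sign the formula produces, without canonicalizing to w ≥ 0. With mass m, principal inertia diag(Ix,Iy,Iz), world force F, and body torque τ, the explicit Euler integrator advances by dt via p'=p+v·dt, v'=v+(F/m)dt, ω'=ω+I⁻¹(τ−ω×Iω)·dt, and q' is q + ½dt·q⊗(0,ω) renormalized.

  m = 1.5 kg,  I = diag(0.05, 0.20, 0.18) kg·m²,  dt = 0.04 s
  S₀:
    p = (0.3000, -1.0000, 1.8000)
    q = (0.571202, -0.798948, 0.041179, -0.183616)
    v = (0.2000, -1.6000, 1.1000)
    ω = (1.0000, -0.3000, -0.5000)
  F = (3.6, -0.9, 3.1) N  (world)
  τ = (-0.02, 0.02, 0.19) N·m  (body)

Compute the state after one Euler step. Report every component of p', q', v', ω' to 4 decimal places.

gyro term ω×Iω = (-0.0030, 0.0650, -0.0450)
angular accel α = (-0.3400, -0.2250, 1.3056)
ω' = ω + α·dt = (0.9864, -0.3090, -0.4478)
Hamilton product q⊗(0,ω) = (0.7194937, 0.4955277, -0.7544506, -0.0870956)
updated quaternion q' = (0.5854, -0.7888, 0.0261, -0.1853)
new position p' = (0.3080, -1.0640, 1.8440)
new velocity v' = (0.2960, -1.6240, 1.1827)

p' = (0.3080, -1.0640, 1.8440)
q' = (0.5854, -0.7888, 0.0261, -0.1853)
v' = (0.2960, -1.6240, 1.1827)
ω' = (0.9864, -0.3090, -0.4478)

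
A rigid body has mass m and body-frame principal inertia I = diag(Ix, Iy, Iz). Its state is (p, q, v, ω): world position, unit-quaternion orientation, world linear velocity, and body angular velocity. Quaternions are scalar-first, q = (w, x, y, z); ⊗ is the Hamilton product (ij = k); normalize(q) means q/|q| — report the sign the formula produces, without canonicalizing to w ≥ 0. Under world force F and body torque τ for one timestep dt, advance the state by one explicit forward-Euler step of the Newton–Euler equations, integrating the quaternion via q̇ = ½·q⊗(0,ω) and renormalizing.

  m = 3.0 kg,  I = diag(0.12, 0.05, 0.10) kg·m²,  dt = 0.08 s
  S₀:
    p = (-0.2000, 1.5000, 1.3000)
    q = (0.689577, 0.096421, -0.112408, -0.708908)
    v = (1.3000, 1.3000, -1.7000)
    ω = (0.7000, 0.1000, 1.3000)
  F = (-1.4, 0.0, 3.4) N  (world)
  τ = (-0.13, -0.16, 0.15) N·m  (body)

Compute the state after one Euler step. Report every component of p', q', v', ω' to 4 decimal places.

angular accel α = (-1.1375, -3.5640, 1.5490)
new body rate ω' = (0.6090, -0.1851, 1.4239)
Hamilton product q⊗(0,ω) = (0.8653265, 0.4074643, -0.5526252, 0.9847778)
q + ½dt·q⊗(0,ω), renormalized = (0.7229, 0.1125, -0.1343, -0.6683)
p + v·dt = (-0.0960, 1.6040, 1.1640)
new velocity v' = (1.2627, 1.3000, -1.6093)

p' = (-0.0960, 1.6040, 1.1640)
q' = (0.7229, 0.1125, -0.1343, -0.6683)
v' = (1.2627, 1.3000, -1.6093)
ω' = (0.6090, -0.1851, 1.4239)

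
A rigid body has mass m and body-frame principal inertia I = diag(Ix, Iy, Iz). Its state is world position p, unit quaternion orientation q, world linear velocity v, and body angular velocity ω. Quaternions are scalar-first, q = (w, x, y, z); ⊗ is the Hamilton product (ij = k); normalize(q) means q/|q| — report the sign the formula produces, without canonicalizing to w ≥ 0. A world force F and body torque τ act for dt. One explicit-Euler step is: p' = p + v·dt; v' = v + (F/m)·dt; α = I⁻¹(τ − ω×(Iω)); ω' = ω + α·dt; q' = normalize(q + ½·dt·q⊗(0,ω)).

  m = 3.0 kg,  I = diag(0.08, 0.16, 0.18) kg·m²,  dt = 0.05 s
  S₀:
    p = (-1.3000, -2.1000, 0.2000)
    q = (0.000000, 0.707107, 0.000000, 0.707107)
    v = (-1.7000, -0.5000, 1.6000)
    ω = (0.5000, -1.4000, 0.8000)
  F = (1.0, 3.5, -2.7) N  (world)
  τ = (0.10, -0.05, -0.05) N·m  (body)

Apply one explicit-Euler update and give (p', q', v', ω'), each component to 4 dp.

p' = (-1.3850, -2.1250, 0.2800)
q' = (-0.0230, 0.7312, -0.0053, 0.6818)
v' = (-1.6833, -0.4417, 1.5550)
ω' = (0.5765, -1.4031, 0.8017)

precession coupling ω×(Iω) = (-0.0224, -0.0400, -0.0560)
angular accel α = (1.5300, -0.0625, 0.0333)
new body rate ω' = (0.5765, -1.4031, 0.8017)
2q̇ = q⊗(0,ω) = (-0.9192391, 0.9899498, -0.2121321, -0.9899498)
q + ½dt·q⊗(0,ω), renormalized = (-0.0230, 0.7312, -0.0053, 0.6818)
linear accel F/m = (0.3333, 1.1667, -0.9000)
p' = p + v·dt = (-1.3850, -2.1250, 0.2800)
v' = v + a·dt = (-1.6833, -0.4417, 1.5550)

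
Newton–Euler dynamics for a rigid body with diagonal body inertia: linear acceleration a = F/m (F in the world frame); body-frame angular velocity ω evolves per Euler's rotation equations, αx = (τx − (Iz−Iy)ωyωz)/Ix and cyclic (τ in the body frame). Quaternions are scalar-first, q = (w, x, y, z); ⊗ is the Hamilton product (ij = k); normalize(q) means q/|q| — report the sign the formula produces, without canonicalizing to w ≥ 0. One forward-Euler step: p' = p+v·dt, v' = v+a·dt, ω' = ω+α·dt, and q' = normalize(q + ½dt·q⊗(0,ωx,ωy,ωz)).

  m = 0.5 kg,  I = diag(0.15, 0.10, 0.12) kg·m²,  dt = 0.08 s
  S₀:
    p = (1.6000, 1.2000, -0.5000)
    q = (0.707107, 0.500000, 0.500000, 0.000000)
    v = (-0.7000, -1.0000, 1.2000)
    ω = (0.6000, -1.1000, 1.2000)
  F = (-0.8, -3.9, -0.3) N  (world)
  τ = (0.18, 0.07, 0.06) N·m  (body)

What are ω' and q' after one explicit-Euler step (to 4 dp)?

ω' = (0.7101, -1.0613, 1.2180)
q' = (0.7154, 0.5397, 0.4438, -0.0001)

precession coupling ω×(Iω) = (-0.0264, 0.0216, 0.0330)
α = I⁻¹(τ − ω×Iω) = (1.3760, 0.4840, 0.2250)
ω + α·dt = (0.7101, -1.0613, 1.2180)
2q̇ = q⊗(0,ω) = (0.2500000, 1.0242642, -1.3778177, -0.0014716)
updated quaternion q' = (0.7154, 0.5397, 0.4438, -0.0001)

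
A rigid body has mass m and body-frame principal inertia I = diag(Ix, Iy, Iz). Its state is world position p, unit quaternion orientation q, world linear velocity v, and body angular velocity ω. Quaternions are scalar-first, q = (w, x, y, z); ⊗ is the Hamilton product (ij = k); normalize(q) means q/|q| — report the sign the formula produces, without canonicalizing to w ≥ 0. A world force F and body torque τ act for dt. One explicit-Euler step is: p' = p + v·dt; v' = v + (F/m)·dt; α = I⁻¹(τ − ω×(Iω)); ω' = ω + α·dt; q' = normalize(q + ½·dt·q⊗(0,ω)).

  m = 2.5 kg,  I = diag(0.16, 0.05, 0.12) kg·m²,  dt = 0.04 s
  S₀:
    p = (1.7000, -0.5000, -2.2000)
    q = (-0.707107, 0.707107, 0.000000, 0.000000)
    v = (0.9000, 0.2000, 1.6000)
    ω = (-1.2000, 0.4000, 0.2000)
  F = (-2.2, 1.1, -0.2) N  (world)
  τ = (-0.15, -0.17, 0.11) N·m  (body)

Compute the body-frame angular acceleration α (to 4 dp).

α = (-0.9725, -3.2080, 0.4767)

precession coupling ω×(Iω) = (0.0056, -0.0096, 0.0528)
angular accel α = (-0.9725, -3.2080, 0.4767)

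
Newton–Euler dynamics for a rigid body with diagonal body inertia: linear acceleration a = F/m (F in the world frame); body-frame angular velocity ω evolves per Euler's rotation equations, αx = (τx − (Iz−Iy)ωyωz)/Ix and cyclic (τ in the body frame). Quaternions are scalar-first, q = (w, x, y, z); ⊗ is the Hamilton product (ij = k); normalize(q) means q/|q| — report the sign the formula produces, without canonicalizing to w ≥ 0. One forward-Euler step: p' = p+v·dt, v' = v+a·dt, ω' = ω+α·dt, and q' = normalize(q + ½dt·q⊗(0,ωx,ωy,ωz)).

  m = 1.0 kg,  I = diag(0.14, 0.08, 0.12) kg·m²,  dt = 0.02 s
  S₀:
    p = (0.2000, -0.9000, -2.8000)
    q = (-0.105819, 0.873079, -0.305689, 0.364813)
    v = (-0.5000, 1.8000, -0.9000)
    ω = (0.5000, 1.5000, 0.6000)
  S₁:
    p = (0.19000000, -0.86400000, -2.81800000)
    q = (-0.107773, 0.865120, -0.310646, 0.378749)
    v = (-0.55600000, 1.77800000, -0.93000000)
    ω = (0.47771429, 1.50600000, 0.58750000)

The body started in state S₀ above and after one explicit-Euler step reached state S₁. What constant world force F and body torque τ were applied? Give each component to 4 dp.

v₁ − v₀ = (-0.05600000, -0.02200000, -0.03000000)
applied force F = (-2.8000, -1.1000, -1.5000)
Δω = ω₁−ω₀ = (-0.02228571, 0.00600000, -0.01250000)
gyro term ω₀×Iω₀ = (0.0360, 0.0060, -0.0450)
applied torque τ = (-0.1200, 0.0300, -0.1200)

F = (-2.8000, -1.1000, -1.5000)
τ = (-0.1200, 0.0300, -0.1200)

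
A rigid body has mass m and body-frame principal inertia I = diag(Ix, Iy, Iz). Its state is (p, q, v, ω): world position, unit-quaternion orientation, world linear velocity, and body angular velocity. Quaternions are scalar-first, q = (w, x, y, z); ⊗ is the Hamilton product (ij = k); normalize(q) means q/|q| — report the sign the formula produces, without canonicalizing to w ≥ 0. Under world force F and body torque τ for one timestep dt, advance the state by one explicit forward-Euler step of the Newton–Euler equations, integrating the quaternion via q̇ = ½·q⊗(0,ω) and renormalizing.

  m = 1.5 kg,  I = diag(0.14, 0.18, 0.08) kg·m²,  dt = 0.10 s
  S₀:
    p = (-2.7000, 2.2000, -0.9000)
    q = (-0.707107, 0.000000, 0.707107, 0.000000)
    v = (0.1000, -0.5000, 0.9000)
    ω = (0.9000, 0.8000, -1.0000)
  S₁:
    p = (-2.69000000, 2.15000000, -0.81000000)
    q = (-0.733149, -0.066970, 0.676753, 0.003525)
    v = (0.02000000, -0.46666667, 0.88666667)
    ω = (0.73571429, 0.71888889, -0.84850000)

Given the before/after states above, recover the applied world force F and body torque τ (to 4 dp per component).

F = (-1.2000, 0.5000, -0.2000)
τ = (-0.1500, -0.2000, 0.1500)

v₁ − v₀ = (-0.08000000, 0.03333333, -0.01333333)
applied force F = (-1.2000, 0.5000, -0.2000)
rate change Δω = (-0.16428571, -0.08111111, 0.15150000)
τ = I·(Δω/dt) + ω₀×(Iω₀) = (-0.1500, -0.2000, 0.1500)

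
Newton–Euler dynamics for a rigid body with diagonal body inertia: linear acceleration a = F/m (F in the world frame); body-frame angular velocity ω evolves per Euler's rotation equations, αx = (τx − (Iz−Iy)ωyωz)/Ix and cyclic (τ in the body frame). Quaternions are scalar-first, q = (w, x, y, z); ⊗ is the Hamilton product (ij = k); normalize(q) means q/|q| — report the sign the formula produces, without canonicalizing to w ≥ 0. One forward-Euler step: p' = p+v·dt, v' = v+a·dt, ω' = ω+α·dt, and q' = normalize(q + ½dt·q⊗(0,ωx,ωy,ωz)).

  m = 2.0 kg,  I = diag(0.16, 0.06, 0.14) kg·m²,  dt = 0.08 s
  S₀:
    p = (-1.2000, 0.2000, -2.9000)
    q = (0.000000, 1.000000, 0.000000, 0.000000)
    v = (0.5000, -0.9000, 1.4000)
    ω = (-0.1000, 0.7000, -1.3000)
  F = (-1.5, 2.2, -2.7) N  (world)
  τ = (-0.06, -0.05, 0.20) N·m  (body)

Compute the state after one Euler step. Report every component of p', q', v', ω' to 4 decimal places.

p' = (-1.1600, 0.1280, -2.7880)
q' = (0.0040, 0.9983, 0.0519, 0.0280)
v' = (0.4400, -0.8120, 1.2920)
ω' = (-0.0936, 0.6299, -1.1897)

ω×(Iω) gyroscopic = (-0.0728, 0.0026, 0.0070)
(τ − ω×Iω)/I = (0.0800, -0.8767, 1.3786)
ω + α·dt = (-0.0936, 0.6299, -1.1897)
2q̇ = q⊗(0,ω) = (0.1000000, 0.0000000, 1.3000000, 0.7000000)
updated quaternion q' = (0.0040, 0.9983, 0.0519, 0.0280)
linear accel F/m = (-0.7500, 1.1000, -1.3500)
p' = p + v·dt = (-1.1600, 0.1280, -2.7880)
v' = v + a·dt = (0.4400, -0.8120, 1.2920)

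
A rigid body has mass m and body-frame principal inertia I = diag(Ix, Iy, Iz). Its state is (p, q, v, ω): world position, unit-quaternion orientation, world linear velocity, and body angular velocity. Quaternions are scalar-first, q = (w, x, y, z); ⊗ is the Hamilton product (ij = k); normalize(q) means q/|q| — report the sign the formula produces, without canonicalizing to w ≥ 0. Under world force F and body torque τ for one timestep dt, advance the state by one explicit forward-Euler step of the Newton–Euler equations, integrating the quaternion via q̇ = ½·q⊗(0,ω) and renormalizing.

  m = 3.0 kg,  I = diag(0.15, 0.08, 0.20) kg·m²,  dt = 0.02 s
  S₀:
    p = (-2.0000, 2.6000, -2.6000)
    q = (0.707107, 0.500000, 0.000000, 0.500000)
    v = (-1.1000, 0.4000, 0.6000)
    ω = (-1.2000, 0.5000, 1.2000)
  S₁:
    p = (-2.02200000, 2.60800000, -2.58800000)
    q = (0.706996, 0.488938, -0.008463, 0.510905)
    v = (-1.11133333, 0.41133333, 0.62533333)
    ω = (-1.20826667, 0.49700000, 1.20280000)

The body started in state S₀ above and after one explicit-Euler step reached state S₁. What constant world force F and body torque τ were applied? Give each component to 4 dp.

F = (-1.7000, 1.7000, 3.8000)
τ = (0.0100, 0.0600, 0.0700)

ω₁ − ω₀ = (-0.00826667, -0.00300000, 0.00280000)
I·α + gyro = (0.0100, 0.0600, 0.0700)
Δv = v₁−v₀ = (-0.01133333, 0.01133333, 0.02533333)
applied force F = (-1.7000, 1.7000, 3.8000)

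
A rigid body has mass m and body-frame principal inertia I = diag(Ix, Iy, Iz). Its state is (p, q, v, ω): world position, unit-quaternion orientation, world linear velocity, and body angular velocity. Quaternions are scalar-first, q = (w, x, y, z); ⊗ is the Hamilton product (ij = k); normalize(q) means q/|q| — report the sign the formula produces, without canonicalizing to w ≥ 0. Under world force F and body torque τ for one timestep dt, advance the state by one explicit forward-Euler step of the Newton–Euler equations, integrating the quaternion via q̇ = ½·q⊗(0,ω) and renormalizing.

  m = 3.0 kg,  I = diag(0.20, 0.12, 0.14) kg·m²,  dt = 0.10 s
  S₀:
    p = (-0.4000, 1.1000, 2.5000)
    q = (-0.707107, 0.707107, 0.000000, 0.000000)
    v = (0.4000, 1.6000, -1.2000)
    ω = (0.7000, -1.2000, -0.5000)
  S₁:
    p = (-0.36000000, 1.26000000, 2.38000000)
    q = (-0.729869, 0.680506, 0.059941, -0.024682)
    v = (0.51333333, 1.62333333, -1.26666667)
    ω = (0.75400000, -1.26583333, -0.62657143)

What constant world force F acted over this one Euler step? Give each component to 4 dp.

F = (3.4000, 0.7000, -2.0000)

velocity change Δv = (0.11333333, 0.02333333, -0.06666667)
m·(v₁−v₀)/dt = (3.4000, 0.7000, -2.0000)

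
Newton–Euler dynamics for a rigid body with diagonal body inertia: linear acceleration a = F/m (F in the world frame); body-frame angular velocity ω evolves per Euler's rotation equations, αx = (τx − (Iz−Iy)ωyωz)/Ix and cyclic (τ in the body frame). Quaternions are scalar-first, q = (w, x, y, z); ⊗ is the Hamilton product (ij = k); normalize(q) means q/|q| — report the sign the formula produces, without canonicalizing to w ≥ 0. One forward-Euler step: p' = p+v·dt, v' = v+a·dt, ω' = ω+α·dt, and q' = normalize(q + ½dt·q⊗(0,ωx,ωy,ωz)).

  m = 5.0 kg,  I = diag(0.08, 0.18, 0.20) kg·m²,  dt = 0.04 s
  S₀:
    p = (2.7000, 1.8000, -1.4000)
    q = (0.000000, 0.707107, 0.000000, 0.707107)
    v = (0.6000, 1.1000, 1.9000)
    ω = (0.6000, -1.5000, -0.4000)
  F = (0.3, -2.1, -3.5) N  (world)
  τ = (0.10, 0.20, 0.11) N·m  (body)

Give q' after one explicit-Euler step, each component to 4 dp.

2q̇ = q⊗(0,ω) = (-0.1414214, 1.0606605, 0.7071070, -1.0606605)
q' = normalize(q + ½dt·q⊗(0,ω)) = (-0.0028, 0.7279, 0.0141, 0.6855)

q' = (-0.0028, 0.7279, 0.0141, 0.6855)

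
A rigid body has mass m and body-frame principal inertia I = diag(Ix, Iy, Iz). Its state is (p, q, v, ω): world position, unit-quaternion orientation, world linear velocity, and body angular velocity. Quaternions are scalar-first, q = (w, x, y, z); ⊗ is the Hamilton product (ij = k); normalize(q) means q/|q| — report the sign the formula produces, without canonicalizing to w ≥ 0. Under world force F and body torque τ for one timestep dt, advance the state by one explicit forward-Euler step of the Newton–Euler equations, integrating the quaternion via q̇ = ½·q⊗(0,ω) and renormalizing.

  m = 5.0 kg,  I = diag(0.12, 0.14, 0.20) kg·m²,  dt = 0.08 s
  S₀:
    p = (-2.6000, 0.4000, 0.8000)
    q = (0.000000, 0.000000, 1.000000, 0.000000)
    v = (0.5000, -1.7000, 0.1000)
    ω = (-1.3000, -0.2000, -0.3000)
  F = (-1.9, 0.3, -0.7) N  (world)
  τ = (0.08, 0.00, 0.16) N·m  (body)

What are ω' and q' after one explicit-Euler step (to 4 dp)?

ω' = (-1.2491, -0.1822, -0.2381)
q' = (0.0080, -0.0120, 0.9985, 0.0519)

angular accel α = (0.6367, 0.2229, 0.7740)
ω' = ω + α·dt = (-1.2491, -0.1822, -0.2381)
2q̇ = q⊗(0,ω) = (0.2000000, -0.3000000, 0.0000000, 1.3000000)
updated quaternion q' = (0.0080, -0.0120, 0.9985, 0.0519)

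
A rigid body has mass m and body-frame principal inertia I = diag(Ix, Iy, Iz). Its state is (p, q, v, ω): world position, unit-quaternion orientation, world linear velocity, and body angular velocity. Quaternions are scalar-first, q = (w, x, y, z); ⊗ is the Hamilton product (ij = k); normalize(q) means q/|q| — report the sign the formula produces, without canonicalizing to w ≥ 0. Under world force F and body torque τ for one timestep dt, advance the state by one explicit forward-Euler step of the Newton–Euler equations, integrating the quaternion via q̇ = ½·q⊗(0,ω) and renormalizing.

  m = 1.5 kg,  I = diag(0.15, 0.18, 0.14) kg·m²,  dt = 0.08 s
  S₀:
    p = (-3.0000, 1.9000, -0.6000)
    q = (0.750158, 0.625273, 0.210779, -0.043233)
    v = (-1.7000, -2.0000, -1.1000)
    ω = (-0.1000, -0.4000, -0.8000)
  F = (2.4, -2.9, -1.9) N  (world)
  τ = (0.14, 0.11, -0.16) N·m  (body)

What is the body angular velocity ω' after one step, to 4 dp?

α = I⁻¹(τ − ω×Iω) = (1.0187, 0.6067, -1.1514)
ω' = ω + α·dt = (-0.0185, -0.3515, -0.8921)

ω' = (-0.0185, -0.3515, -0.8921)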